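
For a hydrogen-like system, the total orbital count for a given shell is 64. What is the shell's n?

n = 8

n² = 64 ⇒ n = 8.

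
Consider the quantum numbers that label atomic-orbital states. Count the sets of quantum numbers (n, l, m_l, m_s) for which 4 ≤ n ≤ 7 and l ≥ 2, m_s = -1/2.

For each n in the range, tally the orbitals obeying l ≥ 2:
n=4 → 12; n=5 → 21; n=6 → 32; n=7 → 45.
Orbitals: 12 + 21 + 32 + 45 = 110. With m_s fixed to -1/2 there is one state per orbital, so 110 states.

110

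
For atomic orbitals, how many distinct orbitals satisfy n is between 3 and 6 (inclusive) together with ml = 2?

10

Treat each shell separately and count matching orbitals:
n=3 → 1; n=4 → 2; n=5 → 3; n=6 → 4.
Total orbitals: 1 + 2 + 3 + 4 = 10.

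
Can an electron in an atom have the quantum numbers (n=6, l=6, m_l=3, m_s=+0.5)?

The orbital quantum number must satisfy 0 ≤ l ≤ n−1. With n = 6 the allowed l values are 0, 1, 2, 3, 4, 5, so l = 6 is out of range.

No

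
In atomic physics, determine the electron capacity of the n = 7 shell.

98

A shell holds 2n² electrons: 2 × 7² = 2 × 49 = 98.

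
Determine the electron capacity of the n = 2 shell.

8

A shell holds 2n² electrons: 2 × 2² = 2 × 4 = 8.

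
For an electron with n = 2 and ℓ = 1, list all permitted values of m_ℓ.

-1, 0, 1

m_ℓ takes every integer from −ℓ to +ℓ. With ℓ = 1 that gives the 3 values -1, 0, 1.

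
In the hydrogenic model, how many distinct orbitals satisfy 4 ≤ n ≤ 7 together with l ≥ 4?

62

Count contributing orbitals for each principal shell:
n=5 → 9; n=6 → 20; n=7 → 33.
Total orbitals: 9 + 20 + 33 = 62.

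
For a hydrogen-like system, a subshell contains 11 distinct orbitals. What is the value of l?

l = 5 (h)

2l+1 = 11 gives l = 5.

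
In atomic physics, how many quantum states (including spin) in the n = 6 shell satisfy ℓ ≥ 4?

40

For n = 6, ℓ ranges over 0 … 5.
Contributions: ℓ=4 → 9; ℓ=5 → 11.
Orbitals: 9 + 11 = 20. Each orbital carries two spin states, so 20 × 2 = 40 states.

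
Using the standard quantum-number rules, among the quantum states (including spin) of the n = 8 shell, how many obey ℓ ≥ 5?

The n = 8 shell has ℓ = 0 through 7; check each.
Orbitals with ℓ ≥ 5, by ℓ: ℓ=5 → 11; ℓ=6 → 13; ℓ=7 → 15.
Orbitals: 11 + 13 + 15 = 39. Each orbital carries two spin states, so 39 × 2 = 78 states.

78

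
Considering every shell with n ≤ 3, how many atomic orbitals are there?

Total orbitals = 1² + 2² + 3² = 14.

14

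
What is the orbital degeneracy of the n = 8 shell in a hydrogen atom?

64

The n = 8 shell contains n² = 8² = 64 orbitals.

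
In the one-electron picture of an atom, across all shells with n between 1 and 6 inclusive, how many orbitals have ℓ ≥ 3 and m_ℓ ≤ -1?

Count contributing orbitals for each principal shell:
n=4 → 3; n=5 → 7; n=6 → 12.
Total orbitals: 3 + 7 + 12 = 22.

22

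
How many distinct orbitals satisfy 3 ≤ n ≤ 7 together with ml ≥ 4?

10

Per-shell orbital counts meeting the constraint:
n=5 → 1; n=6 → 3; n=7 → 6.
Total orbitals: 1 + 3 + 6 = 10.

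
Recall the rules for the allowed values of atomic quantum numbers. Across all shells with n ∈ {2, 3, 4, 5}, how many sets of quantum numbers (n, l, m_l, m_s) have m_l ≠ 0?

80

Treat each shell separately and count matching orbitals:
n=2 → 2; n=3 → 6; n=4 → 12; n=5 → 20.
Orbitals: 2 + 6 + 12 + 20 = 40. Including both spin states (m_s = ±1/2) gives 2 × 40 = 80 states.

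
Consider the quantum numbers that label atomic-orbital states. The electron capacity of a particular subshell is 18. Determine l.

l = 4

2(2l+1) = 18 ⇒ 2l+1 = 9 ⇒ l = 4.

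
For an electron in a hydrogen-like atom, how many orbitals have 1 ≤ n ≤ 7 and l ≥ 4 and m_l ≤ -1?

28

For each n in the range, tally the orbitals obeying l ≥ 4 and m_l ≤ -1:
n=5 → 4; n=6 → 9; n=7 → 15.
Total orbitals: 4 + 9 + 15 = 28.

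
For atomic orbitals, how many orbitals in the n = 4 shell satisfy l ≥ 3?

7

With n = 4 the allowed l are 0, 1, …, 3.
Contributions: l=3 → 7.
Total orbitals: 7.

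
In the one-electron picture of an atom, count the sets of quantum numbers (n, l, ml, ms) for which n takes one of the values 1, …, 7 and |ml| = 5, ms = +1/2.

For each n in the range, tally the orbitals obeying |ml| = 5:
n=6 → 2; n=7 → 4.
Orbitals: 2 + 4 = 6. With ms fixed to +1/2 there is one state per orbital, so 6 states.

6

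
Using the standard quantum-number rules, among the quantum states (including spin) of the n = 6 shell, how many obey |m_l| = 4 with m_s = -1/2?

4

For n = 6, l ranges over 0 … 5.
Orbitals with |m_l| = 4, by l: l=4 → 2; l=5 → 2.
Orbitals: 2 + 2 = 4. With m_s fixed to a single value there is one state per orbital, giving 4 states.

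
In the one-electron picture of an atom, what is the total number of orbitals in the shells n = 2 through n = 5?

54

Shell n has n² orbitals: 2²=4 + 3²=9 + 4²=16 + 5²=25 = 54 orbitals.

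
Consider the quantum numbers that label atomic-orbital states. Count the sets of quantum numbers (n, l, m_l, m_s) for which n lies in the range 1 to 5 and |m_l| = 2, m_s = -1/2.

For each n in the range, tally the orbitals obeying |m_l| = 2:
n=3 → 2; n=4 → 4; n=5 → 6.
Orbitals: 2 + 4 + 6 = 12. With m_s fixed to -1/2 there is one state per orbital, so 12 states.

12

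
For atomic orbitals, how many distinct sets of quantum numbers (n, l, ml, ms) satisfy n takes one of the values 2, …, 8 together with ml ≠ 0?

336

Per-shell orbital counts meeting the constraint:
n=2 → 2; n=3 → 6; n=4 → 12; n=5 → 20; n=6 → 30; n=7 → 42; n=8 → 56.
Orbitals: 2 + 6 + 12 + 20 + 30 + 42 + 56 = 168. Including both spin states (ms = ±1/2) gives 2 × 168 = 336 states.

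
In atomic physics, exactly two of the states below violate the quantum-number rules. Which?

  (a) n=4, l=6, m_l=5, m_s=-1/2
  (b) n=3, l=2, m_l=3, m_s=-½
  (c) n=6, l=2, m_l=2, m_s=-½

(a) has l = 6 ≥ n = 4, violating 0 ≤ l ≤ n−1.
(b) has |m_l| = 3 > l = 2, violating −l ≤ m_l ≤ l.
The remaining set (c) satisfies all four rules.

(a) and (b)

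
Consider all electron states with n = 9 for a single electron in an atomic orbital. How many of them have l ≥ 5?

112

The n = 9 shell has l = 0 through 8; check each.
Per l-value: l=5 → 11; l=6 → 13; l=7 → 15; l=8 → 17.
Orbitals: 11 + 13 + 15 + 17 = 56. Each orbital carries two spin states, so 56 × 2 = 112 states.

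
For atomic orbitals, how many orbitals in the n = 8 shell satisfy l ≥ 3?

For n = 8, l ranges over 0 … 7.
Contributions: l=3 → 7; l=4 → 9; l=5 → 11; l=6 → 13; l=7 → 15.
Total orbitals: 7 + 9 + 11 + 13 + 15 = 55.

55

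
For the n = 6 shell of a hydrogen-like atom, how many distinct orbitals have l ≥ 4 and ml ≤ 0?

11

Contributions: l=4 → 5; l=5 → 6.
Total orbitals: 5 + 6 = 11.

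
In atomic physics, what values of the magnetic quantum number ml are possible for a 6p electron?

The 6p subshell has l = 1, and ml takes every integer from −l to +l. With l = 1 that gives the 3 values -1, 0, 1.

-1, 0, 1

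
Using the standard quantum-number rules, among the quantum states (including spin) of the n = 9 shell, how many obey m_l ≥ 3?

42

The n = 9 shell has l = 0 through 8; check each.
Contributions: l=3 → 1; l=4 → 2; l=5 → 3; l=6 → 4; l=7 → 5; l=8 → 6.
Orbitals: 1 + 2 + 3 + 4 + 5 + 6 = 21. Each orbital carries two spin states, so 21 × 2 = 42 states.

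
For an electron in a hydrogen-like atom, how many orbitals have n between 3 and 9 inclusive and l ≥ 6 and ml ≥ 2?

34

Per-shell orbital counts meeting the constraint:
n=7 → 5; n=8 → 11; n=9 → 18.
Total orbitals: 5 + 11 + 18 = 34.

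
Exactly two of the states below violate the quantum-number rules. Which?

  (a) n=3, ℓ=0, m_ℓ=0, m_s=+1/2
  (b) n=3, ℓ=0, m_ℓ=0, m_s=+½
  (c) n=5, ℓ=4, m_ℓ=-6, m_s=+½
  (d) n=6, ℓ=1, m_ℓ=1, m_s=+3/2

(c) and (d)

(c) has |m_ℓ| = 6 > ℓ = 4, violating −ℓ ≤ m_ℓ ≤ ℓ.
(d) has m_s = +3/2, but an electron's spin must be ±1/2.
The remaining sets (a), (b) satisfy all four rules.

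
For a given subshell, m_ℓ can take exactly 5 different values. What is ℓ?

m_ℓ ranges over 2ℓ+1 integers, so 2ℓ+1 = 5 ⇒ ℓ = 2.

ℓ = 2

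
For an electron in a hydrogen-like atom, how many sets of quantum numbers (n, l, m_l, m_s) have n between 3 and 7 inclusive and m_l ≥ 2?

70

Go shell by shell, enumerating (l, m_l) with m_l ≥ 2:
n=3 → 1; n=4 → 3; n=5 → 6; n=6 → 10; n=7 → 15.
Orbitals: 1 + 3 + 6 + 10 + 15 = 35. Including both spin states (m_s = ±1/2) gives 2 × 35 = 70 states.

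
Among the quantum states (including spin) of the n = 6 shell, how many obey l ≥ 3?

The n = 6 shell has l = 0 through 5; check each.
The (l, ml) pairs meeting l ≥ 3 give: l=3 → 7; l=4 → 9; l=5 → 11.
Orbitals: 7 + 9 + 11 = 27. Each orbital carries two spin states, so 27 × 2 = 54 states.

54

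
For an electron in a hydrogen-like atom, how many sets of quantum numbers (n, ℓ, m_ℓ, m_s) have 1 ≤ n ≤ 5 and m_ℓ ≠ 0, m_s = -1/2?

40

Go shell by shell, enumerating (ℓ, m_ℓ) with m_ℓ ≠ 0:
n=2 → 2; n=3 → 6; n=4 → 12; n=5 → 20.
Orbitals: 2 + 6 + 12 + 20 = 40. With m_s fixed to -1/2 there is one state per orbital, so 40 states.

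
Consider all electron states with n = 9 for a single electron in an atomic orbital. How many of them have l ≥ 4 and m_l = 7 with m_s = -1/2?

2

Contributions: l=7 → 1; l=8 → 1.
Orbitals: 1 + 1 = 2. With m_s fixed to a single value there is one state per orbital, giving 2 states.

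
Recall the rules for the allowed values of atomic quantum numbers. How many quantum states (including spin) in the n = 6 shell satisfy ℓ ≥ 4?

40

With n = 6 the allowed ℓ are 0, 1, …, 5.
The (ℓ, m_ℓ) pairs meeting ℓ ≥ 4 give: ℓ=4 → 9; ℓ=5 → 11.
Orbitals: 9 + 11 = 20. Each orbital carries two spin states, so 20 × 2 = 40 states.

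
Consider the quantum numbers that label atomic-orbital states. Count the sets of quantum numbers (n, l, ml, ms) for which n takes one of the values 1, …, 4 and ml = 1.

12

Go shell by shell, enumerating (l, ml) with ml = 1:
n=2 → 1; n=3 → 2; n=4 → 3.
Orbitals: 1 + 2 + 3 = 6. Including both spin states (ms = ±1/2) gives 2 × 6 = 12 states.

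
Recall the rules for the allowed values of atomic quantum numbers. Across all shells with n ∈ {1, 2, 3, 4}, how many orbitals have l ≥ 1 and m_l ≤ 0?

Count contributing orbitals for each principal shell:
n=2 → 2; n=3 → 5; n=4 → 9.
Total orbitals: 2 + 5 + 9 = 16.

16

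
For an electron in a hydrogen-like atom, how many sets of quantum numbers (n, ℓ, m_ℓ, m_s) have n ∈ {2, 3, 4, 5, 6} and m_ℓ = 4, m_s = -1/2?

Per-shell orbital counts meeting the constraint:
n=5 → 1; n=6 → 2.
Orbitals: 1 + 2 = 3. With m_s fixed to -1/2 there is one state per orbital, so 3 states.

3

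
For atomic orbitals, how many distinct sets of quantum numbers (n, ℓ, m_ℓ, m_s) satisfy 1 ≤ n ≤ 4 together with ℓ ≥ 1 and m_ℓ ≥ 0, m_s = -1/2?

16

Treat each shell separately and count matching orbitals:
n=2 → 2; n=3 → 5; n=4 → 9.
Orbitals: 2 + 5 + 9 = 16. With m_s fixed to -1/2 there is one state per orbital, so 16 states.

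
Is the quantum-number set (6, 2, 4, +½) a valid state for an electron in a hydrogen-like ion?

The magnetic quantum number must satisfy −l ≤ ml ≤ l. With l = 2, ml can only be -2, -1, 0, 1, 2, so ml = 4 is forbidden.

Invalid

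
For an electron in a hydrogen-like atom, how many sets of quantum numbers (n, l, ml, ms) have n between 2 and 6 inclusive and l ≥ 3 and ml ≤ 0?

56

Count contributing orbitals for each principal shell:
n=4 → 4; n=5 → 9; n=6 → 15.
Orbitals: 4 + 9 + 15 = 28. Including both spin states (ms = ±1/2) gives 2 × 28 = 56 states.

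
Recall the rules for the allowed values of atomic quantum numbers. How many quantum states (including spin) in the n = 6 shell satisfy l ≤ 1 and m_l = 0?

Orbitals with l ≤ 1 and m_l = 0, by l: l=0 → 1; l=1 → 1.
Orbitals: 1 + 1 = 2. Each orbital carries two spin states, so 2 × 2 = 4 states.

4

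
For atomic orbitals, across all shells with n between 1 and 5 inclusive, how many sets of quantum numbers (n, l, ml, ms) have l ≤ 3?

Count contributing orbitals for each principal shell:
n=1 → 1; n=2 → 4; n=3 → 9; n=4 → 16; n=5 → 16.
Orbitals: 1 + 4 + 9 + 16 + 16 = 46. Including both spin states (ms = ±1/2) gives 2 × 46 = 92 states.

92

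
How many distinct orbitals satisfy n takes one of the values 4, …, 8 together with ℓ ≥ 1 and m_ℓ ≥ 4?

20

Work shell by shell — for each n, count the (ℓ, m_ℓ) pairs that satisfy ℓ ≥ 1 and m_ℓ ≥ 4:
n=5 → 1; n=6 → 3; n=7 → 6; n=8 → 10.
Total orbitals: 1 + 3 + 6 + 10 = 20.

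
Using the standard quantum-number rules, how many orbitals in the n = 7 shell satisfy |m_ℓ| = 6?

Go through ℓ = 0, …, 6 (the values permitted for n = 7).
The (ℓ, m_ℓ) pairs meeting |m_ℓ| = 6 give: ℓ=6 → 2.
Total orbitals: 2.

2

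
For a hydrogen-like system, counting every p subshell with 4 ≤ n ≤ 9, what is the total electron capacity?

36

A p subshell (l = 1) exists for every n ≥ 2, so shells n = 4, 5, 6, 7, 8, 9 each contribute one — 6 subshells.
Since each p subshell holds 2(2·1+1) = 6 electrons, the total is 6 × 6 = 36.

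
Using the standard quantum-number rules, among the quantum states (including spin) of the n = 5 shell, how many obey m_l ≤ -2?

For n = 5, l ranges over 0 … 4.
Orbitals with m_l ≤ -2, by l: l=2 → 1; l=3 → 2; l=4 → 3.
Orbitals: 1 + 2 + 3 = 6. Each orbital carries two spin states, so 6 × 2 = 12 states.

12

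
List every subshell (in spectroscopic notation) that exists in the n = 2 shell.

For n = 2, l runs from 0 to 1. In spectroscopic notation l = 0,1,2,… ↔ s,p,d,f,g,h,i, so the subshells are 2s, 2p.

2s, 2p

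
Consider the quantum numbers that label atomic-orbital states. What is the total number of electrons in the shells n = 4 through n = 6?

Shell n has n² orbitals: 4²=16 + 5²=25 + 6²=36 = 77 orbitals.
Two spin states per orbital: 2 × 77 = 154 electrons.

154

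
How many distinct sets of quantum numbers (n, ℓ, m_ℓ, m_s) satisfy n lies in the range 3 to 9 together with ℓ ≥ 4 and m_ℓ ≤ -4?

For each n in the range, tally the orbitals obeying ℓ ≥ 4 and m_ℓ ≤ -4:
n=5 → 1; n=6 → 3; n=7 → 6; n=8 → 10; n=9 → 15.
Orbitals: 1 + 3 + 6 + 10 + 15 = 35. Including both spin states (m_s = ±1/2) gives 2 × 35 = 70 states.

70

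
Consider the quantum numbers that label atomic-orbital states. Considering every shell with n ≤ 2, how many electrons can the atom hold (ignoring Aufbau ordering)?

Total orbitals = 1² + 2² = 5. Doubling for spin gives 10 electrons.

10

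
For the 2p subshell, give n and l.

The leading integer gives n = 2; the letter 'p' means l = 1.

n = 2, l = 1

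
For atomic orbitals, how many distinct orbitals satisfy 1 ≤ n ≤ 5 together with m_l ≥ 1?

Count contributing orbitals for each principal shell:
n=2 → 1; n=3 → 3; n=4 → 6; n=5 → 10.
Total orbitals: 1 + 3 + 6 + 10 = 20.

20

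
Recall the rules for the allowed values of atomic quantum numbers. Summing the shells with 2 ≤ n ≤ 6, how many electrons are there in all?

Shell n has n² orbitals: 2²=4 + 3²=9 + 4²=16 + 5²=25 + 6²=36 = 90 orbitals.
Two spin states per orbital: 2 × 90 = 180 electrons.

180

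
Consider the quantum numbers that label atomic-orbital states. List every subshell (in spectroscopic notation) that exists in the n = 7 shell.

7s, 7p, 7d, 7f, 7g, 7h, 7i

For n = 7, l runs from 0 to 6. In spectroscopic notation l = 0,1,2,… ↔ s,p,d,f,g,h,i, so the subshells are 7s, 7p, 7d, 7f, 7g, 7h, 7i.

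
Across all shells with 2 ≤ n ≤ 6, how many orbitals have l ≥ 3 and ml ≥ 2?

16

Go shell by shell, enumerating (l, ml) with l ≥ 3 and ml ≥ 2:
n=4 → 2; n=5 → 5; n=6 → 9.
Total orbitals: 2 + 5 + 9 = 16.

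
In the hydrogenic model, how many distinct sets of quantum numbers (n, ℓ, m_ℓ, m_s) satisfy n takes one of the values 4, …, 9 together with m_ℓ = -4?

30

Work shell by shell — for each n, count the (ℓ, m_ℓ) pairs that satisfy m_ℓ = -4:
n=5 → 1; n=6 → 2; n=7 → 3; n=8 → 4; n=9 → 5.
Orbitals: 1 + 2 + 3 + 4 + 5 = 15. Including both spin states (m_s = ±1/2) gives 2 × 15 = 30 states.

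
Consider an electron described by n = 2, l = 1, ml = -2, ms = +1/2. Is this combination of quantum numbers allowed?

No

The magnetic quantum number must satisfy −l ≤ ml ≤ l. With l = 1, ml can only be -1, 0, 1, so ml = -2 is forbidden.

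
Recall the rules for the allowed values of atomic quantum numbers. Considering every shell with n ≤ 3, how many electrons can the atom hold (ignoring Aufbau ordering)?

28

Total orbitals = 1² + 2² + 3² = 14. Doubling for spin gives 28 electrons.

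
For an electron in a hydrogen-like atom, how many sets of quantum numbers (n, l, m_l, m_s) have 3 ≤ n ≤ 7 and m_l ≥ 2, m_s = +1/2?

35

Go shell by shell, enumerating (l, m_l) with m_l ≥ 2:
n=3 → 1; n=4 → 3; n=5 → 6; n=6 → 10; n=7 → 15.
Orbitals: 1 + 3 + 6 + 10 + 15 = 35. With m_s fixed to +1/2 there is one state per orbital, so 35 states.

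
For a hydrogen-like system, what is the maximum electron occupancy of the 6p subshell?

6

A subshell with l = 1 has 2l+1 = 3 orbitals, each holding 2 electrons (spin ±1/2), so 3 × 2 = 6.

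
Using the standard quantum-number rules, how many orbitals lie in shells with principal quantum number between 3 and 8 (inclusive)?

Shell n has n² orbitals: 3²=9 + 4²=16 + 5²=25 + 6²=36 + 7²=49 + 8²=64 = 199 orbitals.

199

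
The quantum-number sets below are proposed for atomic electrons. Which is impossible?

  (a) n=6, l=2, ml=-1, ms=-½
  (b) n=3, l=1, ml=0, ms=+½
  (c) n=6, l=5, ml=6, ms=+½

(c)

(c) has |ml| = 6 > l = 5, violating −l ≤ ml ≤ l.
The remaining sets (a), (b) satisfy all four rules.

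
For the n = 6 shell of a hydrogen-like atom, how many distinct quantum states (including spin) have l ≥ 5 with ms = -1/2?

Orbitals with l ≥ 5, by l: l=5 → 11.
Orbitals: 11. With ms fixed to a single value there is one state per orbital, giving 11 states.

11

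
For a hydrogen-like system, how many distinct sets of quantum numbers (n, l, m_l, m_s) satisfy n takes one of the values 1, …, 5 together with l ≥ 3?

46

Go shell by shell, enumerating (l, m_l) with l ≥ 3:
n=4 → 7; n=5 → 16.
Orbitals: 7 + 16 = 23. Including both spin states (m_s = ±1/2) gives 2 × 23 = 46 states.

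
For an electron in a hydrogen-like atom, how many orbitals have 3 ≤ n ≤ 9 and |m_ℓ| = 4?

Count contributing orbitals for each principal shell:
n=5 → 2; n=6 → 4; n=7 → 6; n=8 → 8; n=9 → 10.
Total orbitals: 2 + 4 + 6 + 8 + 10 = 30.

30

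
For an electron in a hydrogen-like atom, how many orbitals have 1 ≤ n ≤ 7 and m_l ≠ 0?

112

Go shell by shell, enumerating (l, m_l) with m_l ≠ 0:
n=2 → 2; n=3 → 6; n=4 → 12; n=5 → 20; n=6 → 30; n=7 → 42.
Total orbitals: 2 + 6 + 12 + 20 + 30 + 42 = 112.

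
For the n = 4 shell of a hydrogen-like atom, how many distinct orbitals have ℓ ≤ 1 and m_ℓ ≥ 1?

1

For n = 4, ℓ ranges over 0 … 3.
Orbitals with ℓ ≤ 1 and m_ℓ ≥ 1, by ℓ: ℓ=1 → 1.
Total orbitals: 1.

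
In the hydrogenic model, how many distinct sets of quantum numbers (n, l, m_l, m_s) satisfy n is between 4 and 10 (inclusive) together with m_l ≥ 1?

Treat each shell separately and count matching orbitals:
n=4 → 6; n=5 → 10; n=6 → 15; n=7 → 21; n=8 → 28; n=9 → 36; n=10 → 45.
Orbitals: 6 + 10 + 15 + 21 + 28 + 36 + 45 = 161. Including both spin states (m_s = ±1/2) gives 2 × 161 = 322 states.

322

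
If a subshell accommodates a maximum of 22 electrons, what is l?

l = 5

2(2l+1) = 22 ⇒ 2l+1 = 11 ⇒ l = 5.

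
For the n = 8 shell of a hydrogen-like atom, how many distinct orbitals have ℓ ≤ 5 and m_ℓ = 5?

The n = 8 shell has ℓ = 0 through 7; check each.
Contributions: ℓ=5 → 1.
Total orbitals: 1.

1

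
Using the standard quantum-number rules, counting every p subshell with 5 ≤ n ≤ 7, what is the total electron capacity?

18

A p subshell (l = 1) exists for every n ≥ 2, so shells n = 5, 6, 7 each contribute one — 3 subshells.
Since each p subshell holds 2(2·1+1) = 6 electrons, the total is 3 × 6 = 18.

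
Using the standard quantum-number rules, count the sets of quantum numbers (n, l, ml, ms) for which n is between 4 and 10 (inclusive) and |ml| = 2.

140

Count contributing orbitals for each principal shell:
n=4 → 4; n=5 → 6; n=6 → 8; n=7 → 10; n=8 → 12; n=9 → 14; n=10 → 16.
Orbitals: 4 + 6 + 8 + 10 + 12 + 14 + 16 = 70. Including both spin states (ms = ±1/2) gives 2 × 70 = 140 states.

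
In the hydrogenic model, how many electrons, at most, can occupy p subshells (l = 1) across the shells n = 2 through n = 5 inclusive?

A p subshell (l = 1) exists for every n ≥ 2, so shells n = 2, 3, 4, 5 each contribute one — 4 subshells.
Since each p subshell holds 2(2·1+1) = 6 electrons, the total is 4 × 6 = 24.

24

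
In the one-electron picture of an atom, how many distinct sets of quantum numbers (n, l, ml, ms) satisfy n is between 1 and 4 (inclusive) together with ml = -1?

12

For each n in the range, tally the orbitals obeying ml = -1:
n=2 → 1; n=3 → 2; n=4 → 3.
Orbitals: 1 + 2 + 3 = 6. Including both spin states (ms = ±1/2) gives 2 × 6 = 12 states.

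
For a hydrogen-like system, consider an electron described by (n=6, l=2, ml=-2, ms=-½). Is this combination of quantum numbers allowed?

Yes

n = 6 is a positive integer. l = 2 satisfies 0 ≤ l ≤ n−1 = 5. ml = -2 lies in the range −l … +l (here −2 … 2). ms = -1/2 is one of ±1/2.
All four constraints are satisfied.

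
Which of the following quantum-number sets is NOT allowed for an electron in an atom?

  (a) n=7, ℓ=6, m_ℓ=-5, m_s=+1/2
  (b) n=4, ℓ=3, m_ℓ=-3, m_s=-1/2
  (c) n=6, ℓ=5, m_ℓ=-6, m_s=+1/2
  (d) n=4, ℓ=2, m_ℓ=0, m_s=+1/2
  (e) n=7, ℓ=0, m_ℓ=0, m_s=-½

(c)

(c) has |m_ℓ| = 6 > ℓ = 5, violating −ℓ ≤ m_ℓ ≤ ℓ.
The remaining sets (a), (b), (d), (e) satisfy all four rules.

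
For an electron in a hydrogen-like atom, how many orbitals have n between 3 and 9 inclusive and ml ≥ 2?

84

Per-shell orbital counts meeting the constraint:
n=3 → 1; n=4 → 3; n=5 → 6; n=6 → 10; n=7 → 15; n=8 → 21; n=9 → 28.
Total orbitals: 1 + 3 + 6 + 10 + 15 + 21 + 28 = 84.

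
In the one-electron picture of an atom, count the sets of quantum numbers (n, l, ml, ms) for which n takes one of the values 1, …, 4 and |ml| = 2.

Go shell by shell, enumerating (l, ml) with |ml| = 2:
n=3 → 2; n=4 → 4.
Orbitals: 2 + 4 = 6. Including both spin states (ms = ±1/2) gives 2 × 6 = 12 states.

12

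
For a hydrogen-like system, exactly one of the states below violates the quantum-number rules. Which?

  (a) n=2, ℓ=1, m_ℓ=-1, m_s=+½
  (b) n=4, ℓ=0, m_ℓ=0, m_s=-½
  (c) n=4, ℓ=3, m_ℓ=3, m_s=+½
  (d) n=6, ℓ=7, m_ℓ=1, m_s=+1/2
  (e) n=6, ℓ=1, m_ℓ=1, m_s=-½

(d) has ℓ = 7 ≥ n = 6, violating 0 ≤ ℓ ≤ n−1.
The remaining sets (a), (b), (c), (e) satisfy all four rules.

(d)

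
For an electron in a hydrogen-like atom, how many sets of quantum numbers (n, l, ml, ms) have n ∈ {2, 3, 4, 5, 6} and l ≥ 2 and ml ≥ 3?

20

For each n in the range, tally the orbitals obeying l ≥ 2 and ml ≥ 3:
n=4 → 1; n=5 → 3; n=6 → 6.
Orbitals: 1 + 3 + 6 = 10. Including both spin states (ms = ±1/2) gives 2 × 10 = 20 states.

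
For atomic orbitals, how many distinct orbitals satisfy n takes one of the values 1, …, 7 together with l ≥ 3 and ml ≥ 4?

Per-shell orbital counts meeting the constraint:
n=5 → 1; n=6 → 3; n=7 → 6.
Total orbitals: 1 + 3 + 6 = 10.

10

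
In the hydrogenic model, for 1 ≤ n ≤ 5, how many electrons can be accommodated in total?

Total orbitals = 1² + 2² + 3² + 4² + 5² = 55. Doubling for spin gives 110 electrons.

110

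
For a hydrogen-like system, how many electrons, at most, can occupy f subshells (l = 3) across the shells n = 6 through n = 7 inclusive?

An f subshell (l = 3) exists for every n ≥ 4, so shells n = 6, 7 each contribute one — 2 subshells.
Since each f subshell holds 2(2·3+1) = 14 electrons, the total is 2 × 14 = 28.

28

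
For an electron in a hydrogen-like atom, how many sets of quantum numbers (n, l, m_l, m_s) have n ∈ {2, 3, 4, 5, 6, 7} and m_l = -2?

Treat each shell separately and count matching orbitals:
n=3 → 1; n=4 → 2; n=5 → 3; n=6 → 4; n=7 → 5.
Orbitals: 1 + 2 + 3 + 4 + 5 = 15. Including both spin states (m_s = ±1/2) gives 2 × 15 = 30 states.

30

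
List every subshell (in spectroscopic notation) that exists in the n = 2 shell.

For n = 2, l runs from 0 to 1. In spectroscopic notation l = 0,1,2,… ↔ s,p,d,f,g,h,i, so the subshells are 2s, 2p.

2s, 2p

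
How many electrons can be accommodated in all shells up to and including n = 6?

182

Total orbitals = 1² + 2² + 3² + 4² + 5² + 6² = 91. Doubling for spin gives 182 electrons.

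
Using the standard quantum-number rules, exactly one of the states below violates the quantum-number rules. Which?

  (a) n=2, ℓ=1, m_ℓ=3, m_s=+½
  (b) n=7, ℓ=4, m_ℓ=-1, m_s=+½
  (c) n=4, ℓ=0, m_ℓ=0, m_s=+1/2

(a) has |m_ℓ| = 3 > ℓ = 1, violating −ℓ ≤ m_ℓ ≤ ℓ.
The remaining sets (b), (c) satisfy all four rules.

(a)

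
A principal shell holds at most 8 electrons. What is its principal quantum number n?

2n² = 8 ⇒ n² = 4 ⇒ n = 2.

n = 2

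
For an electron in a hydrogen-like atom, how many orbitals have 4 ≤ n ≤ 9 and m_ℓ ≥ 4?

35

Go shell by shell, enumerating (ℓ, m_ℓ) with m_ℓ ≥ 4:
n=5 → 1; n=6 → 3; n=7 → 6; n=8 → 10; n=9 → 15.
Total orbitals: 1 + 3 + 6 + 10 + 15 = 35.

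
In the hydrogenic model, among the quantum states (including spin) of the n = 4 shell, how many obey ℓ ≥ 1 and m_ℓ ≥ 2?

Go through ℓ = 0, …, 3 (the values permitted for n = 4).
Orbitals with ℓ ≥ 1 and m_ℓ ≥ 2, by ℓ: ℓ=2 → 1; ℓ=3 → 2.
Orbitals: 1 + 2 = 3. Each orbital carries two spin states, so 3 × 2 = 6 states.

6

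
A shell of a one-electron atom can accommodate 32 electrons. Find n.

2n² = 32 ⇒ n² = 16 ⇒ n = 4.

n = 4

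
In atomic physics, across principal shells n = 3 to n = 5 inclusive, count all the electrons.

Shell n has n² orbitals: 3²=9 + 4²=16 + 5²=25 = 50 orbitals.
Two spin states per orbital: 2 × 50 = 100 electrons.

100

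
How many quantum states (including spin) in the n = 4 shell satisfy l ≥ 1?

Orbitals with l ≥ 1, by l: l=1 → 3; l=2 → 5; l=3 → 7.
Orbitals: 3 + 5 + 7 = 15. Each orbital carries two spin states, so 15 × 2 = 30 states.

30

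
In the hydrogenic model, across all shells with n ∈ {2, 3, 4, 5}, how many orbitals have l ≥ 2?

38

For each n in the range, tally the orbitals obeying l ≥ 2:
n=3 → 5; n=4 → 12; n=5 → 21.
Total orbitals: 5 + 12 + 21 = 38.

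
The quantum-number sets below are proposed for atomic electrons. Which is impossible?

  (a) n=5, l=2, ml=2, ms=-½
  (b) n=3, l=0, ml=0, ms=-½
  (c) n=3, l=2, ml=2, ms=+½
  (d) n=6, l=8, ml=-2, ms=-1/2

(d) has l = 8 ≥ n = 6, violating 0 ≤ l ≤ n−1.
The remaining sets (a), (b), (c) satisfy all four rules.

(d)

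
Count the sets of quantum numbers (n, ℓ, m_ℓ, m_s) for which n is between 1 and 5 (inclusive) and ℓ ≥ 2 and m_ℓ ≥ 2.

20

Go shell by shell, enumerating (ℓ, m_ℓ) with ℓ ≥ 2 and m_ℓ ≥ 2:
n=3 → 1; n=4 → 3; n=5 → 6.
Orbitals: 1 + 3 + 6 = 10. Including both spin states (m_s = ±1/2) gives 2 × 10 = 20 states.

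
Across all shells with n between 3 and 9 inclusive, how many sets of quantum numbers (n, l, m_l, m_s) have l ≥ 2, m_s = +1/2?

252

Count contributing orbitals for each principal shell:
n=3 → 5; n=4 → 12; n=5 → 21; n=6 → 32; n=7 → 45; n=8 → 60; n=9 → 77.
Orbitals: 5 + 12 + 21 + 32 + 45 + 60 + 77 = 252. With m_s fixed to +1/2 there is one state per orbital, so 252 states.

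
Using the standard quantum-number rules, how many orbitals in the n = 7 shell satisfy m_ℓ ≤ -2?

15

The (ℓ, m_ℓ) pairs meeting m_ℓ ≤ -2 give: ℓ=2 → 1; ℓ=3 → 2; ℓ=4 → 3; ℓ=5 → 4; ℓ=6 → 5.
Total orbitals: 1 + 2 + 3 + 4 + 5 = 15.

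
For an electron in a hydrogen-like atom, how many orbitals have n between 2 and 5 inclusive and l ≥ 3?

23

Work shell by shell — for each n, count the (l, m_l) pairs that satisfy l ≥ 3:
n=4 → 7; n=5 → 16.
Total orbitals: 7 + 16 = 23.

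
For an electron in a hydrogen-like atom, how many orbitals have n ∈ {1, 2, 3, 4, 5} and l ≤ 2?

For each n in the range, tally the orbitals obeying l ≤ 2:
n=1 → 1; n=2 → 4; n=3 → 9; n=4 → 9; n=5 → 9.
Total orbitals: 1 + 4 + 9 + 9 + 9 = 32.

32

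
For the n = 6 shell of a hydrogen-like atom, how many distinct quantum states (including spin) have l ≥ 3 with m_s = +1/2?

The n = 6 shell has l = 0 through 5; check each.
Per l-value: l=3 → 7; l=4 → 9; l=5 → 11.
Orbitals: 7 + 9 + 11 = 27. With m_s fixed to a single value there is one state per orbital, giving 27 states.

27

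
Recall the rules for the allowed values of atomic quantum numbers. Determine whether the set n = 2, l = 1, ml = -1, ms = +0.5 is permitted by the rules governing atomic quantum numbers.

n = 2 is a positive integer. l = 1 satisfies 0 ≤ l ≤ n−1 = 1. ml = -1 lies in the range −l … +l (here −1 … 1). ms = +1/2 is one of ±1/2.
All four constraints are satisfied.

Valid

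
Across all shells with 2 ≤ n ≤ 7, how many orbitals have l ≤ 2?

Go shell by shell, enumerating (l, m_l) with l ≤ 2:
n=2 → 4; n=3 → 9; n=4 → 9; n=5 → 9; n=6 → 9; n=7 → 9.
Total orbitals: 4 + 9 + 9 + 9 + 9 + 9 = 49.

49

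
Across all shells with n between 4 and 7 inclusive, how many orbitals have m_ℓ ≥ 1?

52

Count contributing orbitals for each principal shell:
n=4 → 6; n=5 → 10; n=6 → 15; n=7 → 21.
Total orbitals: 6 + 10 + 15 + 21 = 52.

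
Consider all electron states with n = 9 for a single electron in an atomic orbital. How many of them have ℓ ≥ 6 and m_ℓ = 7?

4

Per ℓ-value: ℓ=7 → 1; ℓ=8 → 1.
Orbitals: 1 + 1 = 2. Each orbital carries two spin states, so 2 × 2 = 4 states.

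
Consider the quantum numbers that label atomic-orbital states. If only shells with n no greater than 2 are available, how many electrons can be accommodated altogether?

Total orbitals = 1² + 2² = 5. Doubling for spin gives 10 electrons.

10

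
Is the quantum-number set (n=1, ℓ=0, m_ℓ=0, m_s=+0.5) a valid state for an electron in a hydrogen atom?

n = 1 is a positive integer. ℓ = 0 satisfies 0 ≤ ℓ ≤ n−1 = 0. m_ℓ = 0 lies in the range −ℓ … +ℓ (here 0). m_s = +1/2 is one of ±1/2.
All four constraints are satisfied.

Yes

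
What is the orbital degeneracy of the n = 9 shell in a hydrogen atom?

The n = 9 shell contains n² = 9² = 81 orbitals.

81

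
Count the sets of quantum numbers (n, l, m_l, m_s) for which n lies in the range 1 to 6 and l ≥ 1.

170

For each n in the range, tally the orbitals obeying l ≥ 1:
n=2 → 3; n=3 → 8; n=4 → 15; n=5 → 24; n=6 → 35.
Orbitals: 3 + 8 + 15 + 24 + 35 = 85. Including both spin states (m_s = ±1/2) gives 2 × 85 = 170 states.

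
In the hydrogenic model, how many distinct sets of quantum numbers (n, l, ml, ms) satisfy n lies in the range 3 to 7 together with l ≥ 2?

230

Per-shell orbital counts meeting the constraint:
n=3 → 5; n=4 → 12; n=5 → 21; n=6 → 32; n=7 → 45.
Orbitals: 5 + 12 + 21 + 32 + 45 = 115. Including both spin states (ms = ±1/2) gives 2 × 115 = 230 states.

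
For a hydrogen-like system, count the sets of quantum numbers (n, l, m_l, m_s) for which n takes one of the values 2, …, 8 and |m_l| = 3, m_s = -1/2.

30

Per-shell orbital counts meeting the constraint:
n=4 → 2; n=5 → 4; n=6 → 6; n=7 → 8; n=8 → 10.
Orbitals: 2 + 4 + 6 + 8 + 10 = 30. With m_s fixed to -1/2 there is one state per orbital, so 30 states.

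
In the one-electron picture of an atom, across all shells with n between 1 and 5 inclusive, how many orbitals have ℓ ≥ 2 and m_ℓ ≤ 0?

For each n in the range, tally the orbitals obeying ℓ ≥ 2 and m_ℓ ≤ 0:
n=3 → 3; n=4 → 7; n=5 → 12.
Total orbitals: 3 + 7 + 12 = 22.

22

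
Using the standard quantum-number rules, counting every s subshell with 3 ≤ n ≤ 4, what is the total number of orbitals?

2

An s subshell (l = 0) exists for every n ≥ 1, so shells n = 3, 4 each contribute one — 2 subshells.
Since each s subshell has 2·0+1 = 1 orbital, the total is 2 × 1 = 2.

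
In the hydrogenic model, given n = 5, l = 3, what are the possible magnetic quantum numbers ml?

-3, -2, -1, 0, 1, 2, 3

ml takes every integer from −l to +l. With l = 3 that gives the 7 values -3, -2, -1, 0, 1, 2, 3.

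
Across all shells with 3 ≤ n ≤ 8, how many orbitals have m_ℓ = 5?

6

Go shell by shell, enumerating (ℓ, m_ℓ) with m_ℓ = 5:
n=6 → 1; n=7 → 2; n=8 → 3.
Total orbitals: 1 + 2 + 3 = 6.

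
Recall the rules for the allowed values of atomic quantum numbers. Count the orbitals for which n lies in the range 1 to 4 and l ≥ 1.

26

Count contributing orbitals for each principal shell:
n=2 → 3; n=3 → 8; n=4 → 15.
Total orbitals: 3 + 8 + 15 = 26.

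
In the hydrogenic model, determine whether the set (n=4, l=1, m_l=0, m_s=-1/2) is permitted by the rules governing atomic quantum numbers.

Valid

n = 4 is a positive integer. l = 1 satisfies 0 ≤ l ≤ n−1 = 3. m_l = 0 lies in the range −l … +l (here −1 … 1). m_s = -1/2 is one of ±1/2.
All four constraints are satisfied.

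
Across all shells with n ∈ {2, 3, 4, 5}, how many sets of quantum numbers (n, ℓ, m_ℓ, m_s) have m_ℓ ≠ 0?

80

Treat each shell separately and count matching orbitals:
n=2 → 2; n=3 → 6; n=4 → 12; n=5 → 20.
Orbitals: 2 + 6 + 12 + 20 = 40. Including both spin states (m_s = ±1/2) gives 2 × 40 = 80 states.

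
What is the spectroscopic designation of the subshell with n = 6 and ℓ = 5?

6h

ℓ = 5 corresponds to the letter 'h', so the subshell is 6h.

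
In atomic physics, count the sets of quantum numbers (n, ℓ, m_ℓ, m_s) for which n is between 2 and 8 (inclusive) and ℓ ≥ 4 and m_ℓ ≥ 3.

60

For each n in the range, tally the orbitals obeying ℓ ≥ 4 and m_ℓ ≥ 3:
n=5 → 2; n=6 → 5; n=7 → 9; n=8 → 14.
Orbitals: 2 + 5 + 9 + 14 = 30. Including both spin states (m_s = ±1/2) gives 2 × 30 = 60 states.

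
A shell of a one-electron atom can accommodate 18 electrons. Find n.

2n² = 18 ⇒ n² = 9 ⇒ n = 3.

n = 3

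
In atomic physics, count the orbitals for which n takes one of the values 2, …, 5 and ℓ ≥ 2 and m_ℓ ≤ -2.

Go shell by shell, enumerating (ℓ, m_ℓ) with ℓ ≥ 2 and m_ℓ ≤ -2:
n=3 → 1; n=4 → 3; n=5 → 6.
Total orbitals: 1 + 3 + 6 = 10.

10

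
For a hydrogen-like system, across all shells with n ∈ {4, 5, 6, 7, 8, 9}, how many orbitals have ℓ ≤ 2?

Per-shell orbital counts meeting the constraint:
n=4 → 9; n=5 → 9; n=6 → 9; n=7 → 9; n=8 → 9; n=9 → 9.
Total orbitals: 9 + 9 + 9 + 9 + 9 + 9 = 54.

54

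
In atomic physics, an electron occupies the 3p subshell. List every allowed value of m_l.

The 3p subshell has l = 1, and m_l takes every integer from −l to +l. With l = 1 that gives the 3 values -1, 0, 1.

-1, 0, 1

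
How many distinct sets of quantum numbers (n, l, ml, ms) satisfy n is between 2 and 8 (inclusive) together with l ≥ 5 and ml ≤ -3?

44

Go shell by shell, enumerating (l, ml) with l ≥ 5 and ml ≤ -3:
n=6 → 3; n=7 → 7; n=8 → 12.
Orbitals: 3 + 7 + 12 = 22. Including both spin states (ms = ±1/2) gives 2 × 22 = 44 states.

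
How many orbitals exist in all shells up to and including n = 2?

5

Total orbitals = 1² + 2² = 5.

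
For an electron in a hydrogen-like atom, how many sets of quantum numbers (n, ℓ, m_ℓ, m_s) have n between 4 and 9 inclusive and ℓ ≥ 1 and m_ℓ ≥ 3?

Go shell by shell, enumerating (ℓ, m_ℓ) with ℓ ≥ 1 and m_ℓ ≥ 3:
n=4 → 1; n=5 → 3; n=6 → 6; n=7 → 10; n=8 → 15; n=9 → 21.
Orbitals: 1 + 3 + 6 + 10 + 15 + 21 = 56. Including both spin states (m_s = ±1/2) gives 2 × 56 = 112 states.

112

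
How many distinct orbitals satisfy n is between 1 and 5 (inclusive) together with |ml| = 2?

12

Work shell by shell — for each n, count the (l, ml) pairs that satisfy |ml| = 2:
n=3 → 2; n=4 → 4; n=5 → 6.
Total orbitals: 2 + 4 + 6 = 12.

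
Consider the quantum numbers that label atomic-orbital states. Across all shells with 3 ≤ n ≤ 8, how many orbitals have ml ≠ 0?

166

Go shell by shell, enumerating (l, ml) with ml ≠ 0:
n=3 → 6; n=4 → 12; n=5 → 20; n=6 → 30; n=7 → 42; n=8 → 56.
Total orbitals: 6 + 12 + 20 + 30 + 42 + 56 = 166.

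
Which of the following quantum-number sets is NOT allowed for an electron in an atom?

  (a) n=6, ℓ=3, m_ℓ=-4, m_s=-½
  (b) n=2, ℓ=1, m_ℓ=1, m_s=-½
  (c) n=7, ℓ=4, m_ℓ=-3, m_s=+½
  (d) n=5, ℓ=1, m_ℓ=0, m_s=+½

(a)

(a) has |m_ℓ| = 4 > ℓ = 3, violating −ℓ ≤ m_ℓ ≤ ℓ.
The remaining sets (b), (c), (d) satisfy all four rules.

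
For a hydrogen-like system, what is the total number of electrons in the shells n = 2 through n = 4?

58

Shell n has n² orbitals: 2²=4 + 3²=9 + 4²=16 = 29 orbitals.
Two spin states per orbital: 2 × 29 = 58 electrons.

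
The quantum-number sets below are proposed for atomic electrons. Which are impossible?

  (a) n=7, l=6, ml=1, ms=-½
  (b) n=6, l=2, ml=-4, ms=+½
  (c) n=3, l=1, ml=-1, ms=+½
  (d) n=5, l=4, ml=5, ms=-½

(b) and (d)

(b) has |ml| = 4 > l = 2, violating −l ≤ ml ≤ l.
(d) has |ml| = 5 > l = 4, violating −l ≤ ml ≤ l.
The remaining sets (a), (c) satisfy all four rules.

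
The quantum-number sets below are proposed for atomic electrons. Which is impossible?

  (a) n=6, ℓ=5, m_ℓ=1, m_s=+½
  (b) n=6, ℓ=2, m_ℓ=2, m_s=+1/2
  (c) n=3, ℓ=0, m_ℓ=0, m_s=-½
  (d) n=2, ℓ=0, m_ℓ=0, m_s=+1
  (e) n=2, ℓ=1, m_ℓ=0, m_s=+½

(d) has m_s = +1, but an electron's spin must be ±1/2.
The remaining sets (a), (b), (c), (e) satisfy all four rules.

(d)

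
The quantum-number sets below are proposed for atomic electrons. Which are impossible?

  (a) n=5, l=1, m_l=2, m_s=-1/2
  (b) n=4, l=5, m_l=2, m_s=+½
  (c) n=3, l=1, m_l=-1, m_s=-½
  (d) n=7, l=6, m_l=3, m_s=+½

(a) has |m_l| = 2 > l = 1, violating −l ≤ m_l ≤ l.
(b) has l = 5 ≥ n = 4, violating 0 ≤ l ≤ n−1.
The remaining sets (c), (d) satisfy all four rules.

(a) and (b)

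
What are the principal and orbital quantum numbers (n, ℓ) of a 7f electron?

The leading integer gives n = 7; the letter 'f' means ℓ = 3.

n = 7, ℓ = 3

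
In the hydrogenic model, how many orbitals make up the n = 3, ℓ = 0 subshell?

1

A subshell has 2ℓ+1 orbitals; with ℓ = 0, that's 1.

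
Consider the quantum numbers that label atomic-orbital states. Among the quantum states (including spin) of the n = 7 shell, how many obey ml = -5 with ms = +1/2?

The n = 7 shell has l = 0 through 6; check each.
Per l-value: l=5 → 1; l=6 → 1.
Orbitals: 1 + 1 = 2. With ms fixed to a single value there is one state per orbital, giving 2 states.

2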